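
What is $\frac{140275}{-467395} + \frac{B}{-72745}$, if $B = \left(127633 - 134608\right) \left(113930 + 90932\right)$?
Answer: $\frac{26714253210515}{1360025971} \approx 19642.0$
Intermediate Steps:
$B = -1428912450$ ($B = \left(-6975\right) 204862 = -1428912450$)
$\frac{140275}{-467395} + \frac{B}{-72745} = \frac{140275}{-467395} - \frac{1428912450}{-72745} = 140275 \left(- \frac{1}{467395}\right) - - \frac{285782490}{14549} = - \frac{28055}{93479} + \frac{285782490}{14549} = \frac{26714253210515}{1360025971}$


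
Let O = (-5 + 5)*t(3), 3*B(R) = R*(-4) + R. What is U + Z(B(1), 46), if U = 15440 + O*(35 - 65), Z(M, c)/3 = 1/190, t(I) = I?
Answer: 2933603/190 ≈ 15440.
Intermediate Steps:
B(R) = -R (B(R) = (R*(-4) + R)/3 = (-4*R + R)/3 = (-3*R)/3 = -R)
Z(M, c) = 3/190
O = 0 (O = (-5 + 5)*3 = 0*3 = 0)
U = 15440 (U = 15440 + 0*(35 - 65) = 15440 + 0*(-30) = 15440 + 0 = 15440)
U + Z(B(1), 46) = 15440 + 3/190 = 2933603/190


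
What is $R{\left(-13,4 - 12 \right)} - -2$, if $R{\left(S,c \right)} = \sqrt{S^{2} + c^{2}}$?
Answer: $2 + \sqrt{233} \approx 17.264$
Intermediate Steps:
$R{\left(-13,4 - 12 \right)} - -2 = \sqrt{\left(-13\right)^{2} + \left(4 - 12\right)^{2}} - -2 = \sqrt{169 + \left(4 - 12\right)^{2}} + 2 = \sqrt{169 + \left(-8\right)^{2}} + 2 = \sqrt{169 + 64} + 2 = \sqrt{233} + 2 = 2 + \sqrt{233}$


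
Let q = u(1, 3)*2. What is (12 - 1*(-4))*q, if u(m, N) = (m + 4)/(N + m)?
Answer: 40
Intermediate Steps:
u(m, N) = (4 + m)/(N + m)
q = 5/2 (q = ((4 + 1)/(3 + 1))*2 = (5/4)*2 = 5/2 ≈ 2.5000)
(12 - 1*(-4))*q = (12 - 1*(-4))*(5/2) = (12 + 4)*(5/2) = 16*(5/2) = 40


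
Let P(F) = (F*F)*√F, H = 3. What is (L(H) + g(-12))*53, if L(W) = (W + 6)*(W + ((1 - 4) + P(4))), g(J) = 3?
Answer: 15423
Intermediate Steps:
P(F) = F^(5/2) (P(F) = F²*√F = F^(5/2))
L(W) = (6 + W)*(29 + W) (L(W) = (W + 6)*(W + ((1 - 4) + 4^(5/2))) = (6 + W)*(W + (-3 + 32)) = (6 + W)*(W + 29) = (6 + W)*(29 + W))
(L(H) + g(-12))*53 = ((174 + 3² + 35*3) + 3)*53 = ((174 + 9 + 105) + 3)*53 = (288 + 3)*53 = 291*53 = 15423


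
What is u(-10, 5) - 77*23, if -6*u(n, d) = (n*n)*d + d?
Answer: -11131/6 ≈ -1855.2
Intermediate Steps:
u(n, d) = -d/6 - d*n²/6 (u(n, d) = -((n*n)*d + d)/6 = -(n²*d + d)/6 = -(d*n² + d)/6 = -(d + d*n²)/6 = -d/6 - d*n²/6)
u(-10, 5) - 77*23 = -⅙*5*(1 + (-10)²) - 77*23 = -⅙*5*(1 + 100) - 1771 = -⅙*5*101 - 1771 = -505/6 - 1771 = -11131/6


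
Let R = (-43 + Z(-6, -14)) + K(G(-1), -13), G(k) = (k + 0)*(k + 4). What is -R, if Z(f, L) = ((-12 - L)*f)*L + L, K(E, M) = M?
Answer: -98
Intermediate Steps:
G(k) = k*(4 + k)
Z(f, L) = L + L*f*(-12 - L) (Z(f, L) = (f*(-12 - L))*L + L = L*f*(-12 - L) + L = L + L*f*(-12 - L))
R = 98 (R = (-43 - 14*(1 - 12*(-6) - 1*(-14)*(-6))) - 13 = (-43 - 14*(1 + 72 - 84)) - 13 = (-43 - 14*(-11)) - 13 = (-43 + 154) - 13 = 111 - 13 = 98)
-R = -1*98 = -98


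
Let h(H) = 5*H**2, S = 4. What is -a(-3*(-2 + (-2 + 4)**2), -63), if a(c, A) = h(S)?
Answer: -80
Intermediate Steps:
a(c, A) = 80 (a(c, A) = 5*4**2 = 5*16 = 80)
-a(-3*(-2 + (-2 + 4)**2), -63) = -1*80 = -80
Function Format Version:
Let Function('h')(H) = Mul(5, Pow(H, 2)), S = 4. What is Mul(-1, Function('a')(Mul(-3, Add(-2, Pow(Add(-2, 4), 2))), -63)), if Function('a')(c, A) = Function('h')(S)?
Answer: -80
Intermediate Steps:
Function('a')(c, A) = 80 (Function('a')(c, A) = Mul(5, Pow(4, 2)) = Mul(5, 16) = 80)
Mul(-1, Function('a')(Mul(-3, Add(-2, Pow(Add(-2, 4), 2))), -63)) = Mul(-1, 80) = -80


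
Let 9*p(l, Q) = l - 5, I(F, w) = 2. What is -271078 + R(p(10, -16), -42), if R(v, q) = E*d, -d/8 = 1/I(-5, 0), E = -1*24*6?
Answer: -270502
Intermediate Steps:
p(l, Q) = -5/9 + l/9 (p(l, Q) = (l - 5)/9 = (-5 + l)/9 = -5/9 + l/9)
E = -144 (E = -24*6 = -144)
d = -4 (d = -8/2 = -8*½ = -4)
R(v, q) = 576 (R(v, q) = -144*(-4) = 576)
-271078 + R(p(10, -16), -42) = -271078 + 576 = -270502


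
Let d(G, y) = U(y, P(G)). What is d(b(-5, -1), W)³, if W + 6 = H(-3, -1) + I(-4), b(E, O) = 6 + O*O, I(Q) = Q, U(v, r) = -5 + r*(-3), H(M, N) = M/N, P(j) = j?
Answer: -17576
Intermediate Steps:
U(v, r) = -5 - 3*r
b(E, O) = 6 + O²
W = -7 (W = -6 + (-3/(-1) - 4) = -6 + (-3*(-1) - 4) = -6 + (3 - 4) = -6 - 1 = -7)
d(G, y) = -5 - 3*G
d(b(-5, -1), W)³ = (-5 - 3*(6 + (-1)²))³ = (-5 - 3*(6 + 1))³ = (-5 - 3*7)³ = (-5 - 21)³ = (-26)³ = -17576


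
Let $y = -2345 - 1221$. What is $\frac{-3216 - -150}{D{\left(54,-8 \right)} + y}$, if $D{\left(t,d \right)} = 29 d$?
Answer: $\frac{511}{633} \approx 0.80727$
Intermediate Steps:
$y = -3566$
$\frac{-3216 - -150}{D{\left(54,-8 \right)} + y} = \frac{-3216 - -150}{29 \left(-8\right) - 3566} = \frac{-3216 + 150}{-232 - 3566} = - \frac{3066}{-3798} = \left(-3066\right) \left(- \frac{1}{3798}\right) = \frac{511}{633}$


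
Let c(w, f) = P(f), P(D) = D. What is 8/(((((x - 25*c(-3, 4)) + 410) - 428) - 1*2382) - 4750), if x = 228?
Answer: -4/3511 ≈ -0.0011393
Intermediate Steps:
c(w, f) = f
8/(((((x - 25*c(-3, 4)) + 410) - 428) - 1*2382) - 4750) = 8/(((((228 - 25*4) + 410) - 428) - 1*2382) - 4750) = 8/(((((228 - 100) + 410) - 428) - 2382) - 4750) = 8/((((128 + 410) - 428) - 2382) - 4750) = 8/(((538 - 428) - 2382) - 4750) = 8/((110 - 2382) - 4750) = 8/(-2272 - 4750) = 8/(-7022) = -1/7022*8 = -4/3511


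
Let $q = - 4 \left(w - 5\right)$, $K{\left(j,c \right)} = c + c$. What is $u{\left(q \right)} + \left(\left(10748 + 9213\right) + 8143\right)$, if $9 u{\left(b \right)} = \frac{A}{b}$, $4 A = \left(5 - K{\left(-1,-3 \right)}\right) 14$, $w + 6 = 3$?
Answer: $\frac{16187981}{576} \approx 28104.0$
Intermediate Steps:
$w = -3$ ($w = -6 + 3 = -3$)
$K{\left(j,c \right)} = 2 c$
$q = 32$ ($q = - 4 \left(-3 - 5\right) = \left(-4\right) \left(-8\right) = 32$)
$A = \frac{77}{2}$ ($A = \frac{\left(5 - 2 \left(-3\right)\right) 14}{4} = \frac{\left(5 - -6\right) 14}{4} = \frac{\left(5 + 6\right) 14}{4} = \frac{11 \cdot 14}{4} = \frac{1}{4} \cdot 154 = \frac{77}{2} \approx 38.5$)
$u{\left(b \right)} = \frac{77}{18 b}$ ($u{\left(b \right)} = \frac{\frac{77}{2} \frac{1}{b}}{9} = \frac{77}{18 b}$)
$u{\left(q \right)} + \left(\left(10748 + 9213\right) + 8143\right) = \frac{77}{18 \cdot 32} + \left(\left(10748 + 9213\right) + 8143\right) = \frac{77}{18} \cdot \frac{1}{32} + \left(19961 + 8143\right) = \frac{77}{576} + 28104 = \frac{16187981}{576}$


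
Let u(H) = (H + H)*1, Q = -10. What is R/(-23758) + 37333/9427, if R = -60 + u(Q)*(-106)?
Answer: 433768897/111983333 ≈ 3.8735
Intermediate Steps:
u(H) = 2*H (u(H) = (2*H)*1 = 2*H)
R = 2060 (R = -60 + (2*(-10))*(-106) = -60 - 20*(-106) = -60 + 2120 = 2060)
R/(-23758) + 37333/9427 = 2060/(-23758) + 37333/9427 = 2060*(-1/23758) + 37333*(1/9427) = -1030/11879 + 37333/9427 = 433768897/111983333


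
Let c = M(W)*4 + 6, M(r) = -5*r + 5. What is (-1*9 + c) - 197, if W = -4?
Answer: -100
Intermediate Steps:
M(r) = 5 - 5*r
c = 106 (c = (5 - 5*(-4))*4 + 6 = (5 + 20)*4 + 6 = 25*4 + 6 = 100 + 6 = 106)
(-1*9 + c) - 197 = (-1*9 + 106) - 197 = (-9 + 106) - 197 = 97 - 197 = -100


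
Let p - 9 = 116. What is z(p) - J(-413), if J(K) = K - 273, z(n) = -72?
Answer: 614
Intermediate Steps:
p = 125 (p = 9 + 116 = 125)
J(K) = -273 + K
z(p) - J(-413) = -72 - (-273 - 413) = -72 - 1*(-686) = -72 + 686 = 614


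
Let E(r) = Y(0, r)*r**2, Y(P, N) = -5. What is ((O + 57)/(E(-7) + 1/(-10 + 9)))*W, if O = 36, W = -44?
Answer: 682/41 ≈ 16.634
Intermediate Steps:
E(r) = -5*r**2
((O + 57)/(E(-7) + 1/(-10 + 9)))*W = ((36 + 57)/(-5*(-7)**2 + 1/(-10 + 9)))*(-44) = (93/(-5*49 + 1/(-1)))*(-44) = (93/(-245 - 1))*(-44) = (93/(-246))*(-44) = (93*(-1/246))*(-44) = -31/82*(-44) = 682/41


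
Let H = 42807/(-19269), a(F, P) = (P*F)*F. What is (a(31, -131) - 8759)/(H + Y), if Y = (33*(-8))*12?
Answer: 864856950/20362333 ≈ 42.473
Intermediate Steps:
a(F, P) = P*F**2 (a(F, P) = (F*P)*F = P*F**2)
Y = -3168 (Y = -264*12 = -3168)
H = -14269/6423 (H = 42807*(-1/19269) = -14269/6423 ≈ -2.2215)
(a(31, -131) - 8759)/(H + Y) = (-131*31**2 - 8759)/(-14269/6423 - 3168) = (-131*961 - 8759)/(-20362333/6423) = (-125891 - 8759)*(-6423/20362333) = -134650*(-6423/20362333) = 864856950/20362333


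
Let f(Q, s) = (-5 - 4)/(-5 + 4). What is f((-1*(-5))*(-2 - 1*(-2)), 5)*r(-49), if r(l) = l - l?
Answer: 0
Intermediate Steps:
r(l) = 0
f(Q, s) = 9 (f(Q, s) = -9/(-1) = -9*(-1) = 9)
f((-1*(-5))*(-2 - 1*(-2)), 5)*r(-49) = 9*0 = 0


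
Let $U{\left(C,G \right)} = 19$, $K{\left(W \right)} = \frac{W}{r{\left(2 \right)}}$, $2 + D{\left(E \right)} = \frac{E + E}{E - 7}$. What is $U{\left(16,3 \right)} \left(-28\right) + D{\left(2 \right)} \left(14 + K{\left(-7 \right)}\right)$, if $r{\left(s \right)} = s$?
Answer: $- \frac{2807}{5} \approx -561.4$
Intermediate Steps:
$D{\left(E \right)} = -2 + \frac{2 E}{-7 + E}$ ($D{\left(E \right)} = -2 + \frac{E + E}{E - 7} = -2 + \frac{2 E}{-7 + E}$)
$K{\left(W \right)} = \frac{W}{2}$
$U{\left(16,3 \right)} \left(-28\right) + D{\left(2 \right)} \left(14 + K{\left(-7 \right)}\right) = 19 \left(-28\right) + \frac{14}{-7 + 2} \left(14 + \frac{1}{2} \left(-7\right)\right) = -532 + \frac{14}{-5} \left(14 - \frac{7}{2}\right) = -532 + 14 \left(- \frac{1}{5}\right) \frac{21}{2} = -532 - \frac{147}{5} = - \frac{2807}{5}$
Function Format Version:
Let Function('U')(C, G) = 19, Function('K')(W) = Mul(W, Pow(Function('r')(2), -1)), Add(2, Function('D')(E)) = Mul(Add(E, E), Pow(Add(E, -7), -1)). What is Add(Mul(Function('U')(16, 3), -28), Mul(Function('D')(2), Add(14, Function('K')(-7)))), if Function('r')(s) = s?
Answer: Rational(-2807, 5) ≈ -561.40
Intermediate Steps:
Function('D')(E) = Add(-2, Mul(2, E, Pow(Add(-7, E), -1))) (Function('D')(E) = Add(-2, Mul(Add(E, E), Pow(Add(E, -7), -1))) = Add(-2, Mul(Mul(2, E), Pow(Add(-7, E), -1))) = Add(-2, Mul(2, E, Pow(Add(-7, E), -1))))
Function('K')(W) = Mul(Rational(1, 2), W) (Function('K')(W) = Mul(W, Pow(2, -1)) = Mul(W, Rational(1, 2)) = Mul(Rational(1, 2), W))
Add(Mul(Function('U')(16, 3), -28), Mul(Function('D')(2), Add(14, Function('K')(-7)))) = Add(Mul(19, -28), Mul(Mul(14, Pow(Add(-7, 2), -1)), Add(14, Mul(Rational(1, 2), -7)))) = Add(-532, Mul(Mul(14, Pow(-5, -1)), Add(14, Rational(-7, 2)))) = Add(-532, Mul(Mul(14, Rational(-1, 5)), Rational(21, 2))) = Add(-532, Mul(Rational(-14, 5), Rational(21, 2))) = Add(-532, Rational(-147, 5)) = Rational(-2807, 5)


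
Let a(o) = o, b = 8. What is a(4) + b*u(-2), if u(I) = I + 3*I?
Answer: -60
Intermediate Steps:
u(I) = 4*I
a(4) + b*u(-2) = 4 + 8*(4*(-2)) = 4 + 8*(-8) = 4 - 64 = -60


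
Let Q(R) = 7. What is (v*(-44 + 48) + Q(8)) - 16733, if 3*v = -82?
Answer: -50506/3 ≈ -16835.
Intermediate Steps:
v = -82/3 (v = (⅓)*(-82) = -82/3 ≈ -27.333)
(v*(-44 + 48) + Q(8)) - 16733 = (-82*(-44 + 48)/3 + 7) - 16733 = (-82/3*4 + 7) - 16733 = (-328/3 + 7) - 16733 = -307/3 - 16733 = -50506/3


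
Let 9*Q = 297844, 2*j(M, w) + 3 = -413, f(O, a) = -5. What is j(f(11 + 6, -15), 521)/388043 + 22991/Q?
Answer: 80231517965/115576279292 ≈ 0.69419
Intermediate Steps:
j(M, w) = -208 (j(M, w) = -3/2 + (½)*(-413) = -3/2 - 413/2 = -208)
Q = 297844/9 (Q = (⅑)*297844 = 297844/9 ≈ 33094.)
j(f(11 + 6, -15), 521)/388043 + 22991/Q = -208/388043 + 22991/(297844/9) = -208*1/388043 + 22991*(9/297844) = -208/388043 + 206919/297844 = 80231517965/115576279292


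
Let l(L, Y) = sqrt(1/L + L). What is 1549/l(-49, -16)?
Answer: -10843*I*sqrt(2402)/2402 ≈ -221.24*I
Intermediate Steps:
l(L, Y) = sqrt(L + 1/L)
1549/l(-49, -16) = 1549/(sqrt(-49 + 1/(-49))) = 1549/(sqrt(-49 - 1/49)) = 1549/(sqrt(-2402/49)) = 1549/((I*sqrt(2402)/7)) = 1549*(-7*I*sqrt(2402)/2402) = -10843*I*sqrt(2402)/2402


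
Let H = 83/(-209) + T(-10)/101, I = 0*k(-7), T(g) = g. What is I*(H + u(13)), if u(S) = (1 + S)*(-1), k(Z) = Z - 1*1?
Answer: 0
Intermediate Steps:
k(Z) = -1 + Z (k(Z) = Z - 1 = -1 + Z)
I = 0 (I = 0*(-1 - 7) = 0*(-8) = 0)
H = -10473/21109 (H = 83/(-209) - 10/101 = 83*(-1/209) - 10*1/101 = -83/209 - 10/101 = -10473/21109 ≈ -0.49614)
u(S) = -1 - S
I*(H + u(13)) = 0*(-10473/21109 + (-1 - 1*13)) = 0*(-10473/21109 + (-1 - 13)) = 0*(-10473/21109 - 14) = 0*(-305999/21109) = 0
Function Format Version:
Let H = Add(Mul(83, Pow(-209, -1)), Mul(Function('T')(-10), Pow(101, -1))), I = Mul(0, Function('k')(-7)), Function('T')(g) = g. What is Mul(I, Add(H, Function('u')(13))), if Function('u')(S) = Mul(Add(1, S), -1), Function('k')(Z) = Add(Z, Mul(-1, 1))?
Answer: 0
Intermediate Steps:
Function('k')(Z) = Add(-1, Z) (Function('k')(Z) = Add(Z, -1) = Add(-1, Z))
I = 0 (I = Mul(0, Add(-1, -7)) = Mul(0, -8) = 0)
H = Rational(-10473, 21109) (H = Add(Mul(83, Pow(-209, -1)), Mul(-10, Pow(101, -1))) = Add(Mul(83, Rational(-1, 209)), Mul(-10, Rational(1, 101))) = Add(Rational(-83, 209), Rational(-10, 101)) = Rational(-10473, 21109) ≈ -0.49614)
Function('u')(S) = Add(-1, Mul(-1, S))
Mul(I, Add(H, Function('u')(13))) = Mul(0, Add(Rational(-10473, 21109), Add(-1, Mul(-1, 13)))) = Mul(0, Add(Rational(-10473, 21109), Add(-1, -13))) = Mul(0, Add(Rational(-10473, 21109), -14)) = Mul(0, Rational(-305999, 21109)) = 0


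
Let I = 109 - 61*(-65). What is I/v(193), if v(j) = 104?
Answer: 2037/52 ≈ 39.173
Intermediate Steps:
I = 4074 (I = 109 + 3965 = 4074)
I/v(193) = 4074/104 = 4074*(1/104) = 2037/52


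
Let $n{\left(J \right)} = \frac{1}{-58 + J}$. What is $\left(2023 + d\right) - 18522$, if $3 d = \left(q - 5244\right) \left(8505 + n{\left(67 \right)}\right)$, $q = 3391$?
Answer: $- \frac{142285211}{27} \approx -5.2698 \cdot 10^{6}$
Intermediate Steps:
$d = - \frac{141839738}{27}$ ($d = \frac{\left(3391 - 5244\right) \left(8505 + \frac{1}{-58 + 67}\right)}{3} = \frac{\left(-1853\right) \left(8505 + \frac{1}{9}\right)}{3} = \frac{\left(-1853\right) \frac{76546}{9}}{3} = \frac{1}{3} \left(- \frac{141839738}{9}\right) = - \frac{141839738}{27} \approx -5.2533 \cdot 10^{6}$)
$\left(2023 + d\right) - 18522 = \left(2023 - \frac{141839738}{27}\right) - 18522 = - \frac{141785117}{27} - 18522 = - \frac{142285211}{27}$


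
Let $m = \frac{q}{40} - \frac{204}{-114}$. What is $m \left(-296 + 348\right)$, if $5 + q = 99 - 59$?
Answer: $\frac{5265}{38} \approx 138.55$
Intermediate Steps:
$q = 35$ ($q = -5 + \left(99 - 59\right) = -5 + 40 = 35$)
$m = \frac{405}{152}$ ($m = \frac{35}{40} - \frac{204}{-114} = 35 \cdot \frac{1}{40} - - \frac{34}{19} = \frac{7}{8} + \frac{34}{19} = \frac{405}{152} \approx 2.6645$)
$m \left(-296 + 348\right) = \frac{405 \left(-296 + 348\right)}{152} = \frac{405}{152} \cdot 52 = \frac{5265}{38}$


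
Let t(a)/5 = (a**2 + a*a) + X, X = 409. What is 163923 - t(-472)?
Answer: -2065962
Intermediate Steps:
t(a) = 2045 + 10*a**2 (t(a) = 5*((a**2 + a*a) + 409) = 5*((a**2 + a**2) + 409) = 5*(2*a**2 + 409) = 5*(409 + 2*a**2) = 2045 + 10*a**2)
163923 - t(-472) = 163923 - (2045 + 10*(-472)**2) = 163923 - (2045 + 10*222784) = 163923 - (2045 + 2227840) = 163923 - 1*2229885 = 163923 - 2229885 = -2065962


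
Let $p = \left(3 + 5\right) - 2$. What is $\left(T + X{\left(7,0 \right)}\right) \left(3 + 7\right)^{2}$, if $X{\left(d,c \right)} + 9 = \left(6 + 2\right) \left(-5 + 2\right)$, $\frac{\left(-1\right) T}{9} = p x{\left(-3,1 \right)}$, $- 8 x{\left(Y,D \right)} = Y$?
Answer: $-5325$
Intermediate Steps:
$p = 6$ ($p = 8 - 2 = 6$)
$x{\left(Y,D \right)} = - \frac{Y}{8}$
$T = - \frac{81}{4}$ ($T = - 9 \cdot 6 \left(\left(- \frac{1}{8}\right) \left(-3\right)\right) = - 9 \cdot 6 \cdot \frac{3}{8} = \left(-9\right) \frac{9}{4} = - \frac{81}{4} \approx -20.25$)
$X{\left(d,c \right)} = -33$ ($X{\left(d,c \right)} = -9 + \left(6 + 2\right) \left(-5 + 2\right) = -9 + 8 \left(-3\right) = -9 - 24 = -33$)
$\left(T + X{\left(7,0 \right)}\right) \left(3 + 7\right)^{2} = \left(- \frac{81}{4} - 33\right) \left(3 + 7\right)^{2} = - \frac{213 \cdot 10^{2}}{4} = \left(- \frac{213}{4}\right) 100 = -5325$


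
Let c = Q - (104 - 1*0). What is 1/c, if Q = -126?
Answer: -1/230 ≈ -0.0043478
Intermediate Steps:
c = -230 (c = -126 - (104 - 1*0) = -126 - (104 + 0) = -126 - 1*104 = -126 - 104 = -230)
1/c = 1/(-230) = -1/230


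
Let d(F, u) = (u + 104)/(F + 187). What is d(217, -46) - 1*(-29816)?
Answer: 6022861/202 ≈ 29816.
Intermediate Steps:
d(F, u) = (104 + u)/(187 + F)
d(217, -46) - 1*(-29816) = (104 - 46)/(187 + 217) - 1*(-29816) = 58/404 + 29816 = (1/404)*58 + 29816 = 29/202 + 29816 = 6022861/202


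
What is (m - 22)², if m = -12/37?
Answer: 682276/1369 ≈ 498.38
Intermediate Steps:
m = -12/37 (m = -12*1/37 = -12/37 ≈ -0.32432)
(m - 22)² = (-12/37 - 22)² = (-826/37)² = 682276/1369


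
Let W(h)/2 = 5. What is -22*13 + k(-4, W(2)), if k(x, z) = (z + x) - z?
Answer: -290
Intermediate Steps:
W(h) = 10 (W(h) = 2*5 = 10)
k(x, z) = x (k(x, z) = (x + z) - z = x)
-22*13 + k(-4, W(2)) = -22*13 - 4 = -286 - 4 = -290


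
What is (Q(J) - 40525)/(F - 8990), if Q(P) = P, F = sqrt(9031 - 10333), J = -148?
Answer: 5897585/1303571 + 40673*I*sqrt(1302)/80821402 ≈ 4.5242 + 0.018159*I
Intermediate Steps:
F = I*sqrt(1302) (F = sqrt(-1302) = I*sqrt(1302) ≈ 36.083*I)
(Q(J) - 40525)/(F - 8990) = (-148 - 40525)/(I*sqrt(1302) - 8990) = -40673/(-8990 + I*sqrt(1302))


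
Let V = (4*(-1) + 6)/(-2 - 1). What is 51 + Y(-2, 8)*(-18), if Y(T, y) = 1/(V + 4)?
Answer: 228/5 ≈ 45.600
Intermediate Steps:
V = -⅔ (V = (-4 + 6)/(-3) = 2*(-⅓) = -⅔ ≈ -0.66667)
Y(T, y) = 3/10 (Y(T, y) = 1/(-⅔ + 4) = 1/(10/3) = 3/10)
51 + Y(-2, 8)*(-18) = 51 + (3/10)*(-18) = 51 - 27/5 = 228/5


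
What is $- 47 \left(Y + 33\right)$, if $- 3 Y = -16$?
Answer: $- \frac{5405}{3} \approx -1801.7$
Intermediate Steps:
$Y = \frac{16}{3}$ ($Y = \left(- \frac{1}{3}\right) \left(-16\right) = \frac{16}{3} \approx 5.3333$)
$- 47 \left(Y + 33\right) = - 47 \left(\frac{16}{3} + 33\right) = \left(-47\right) \frac{115}{3} = - \frac{5405}{3}$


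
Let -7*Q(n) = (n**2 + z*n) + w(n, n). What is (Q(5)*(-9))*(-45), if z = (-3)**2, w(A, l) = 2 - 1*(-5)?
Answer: -4455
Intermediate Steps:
w(A, l) = 7 (w(A, l) = 2 + 5 = 7)
z = 9
Q(n) = -1 - 9*n/7 - n**2/7 (Q(n) = -((n**2 + 9*n) + 7)/7 = -(7 + n**2 + 9*n)/7 = -1 - 9*n/7 - n**2/7)
(Q(5)*(-9))*(-45) = ((-1 - 9/7*5 - 1/7*5**2)*(-9))*(-45) = ((-1 - 45/7 - 1/7*25)*(-9))*(-45) = ((-1 - 45/7 - 25/7)*(-9))*(-45) = -11*(-9)*(-45) = 99*(-45) = -4455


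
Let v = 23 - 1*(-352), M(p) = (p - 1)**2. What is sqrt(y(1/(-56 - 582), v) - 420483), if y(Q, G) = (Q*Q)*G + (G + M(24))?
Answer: I*sqrt(170787114101)/638 ≈ 647.75*I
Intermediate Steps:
M(p) = (-1 + p)**2
v = 375 (v = 23 + 352 = 375)
y(Q, G) = 529 + G + G*Q**2 (y(Q, G) = (Q*Q)*G + (G + (-1 + 24)**2) = Q**2*G + (G + 23**2) = G*Q**2 + (G + 529) = G*Q**2 + (529 + G) = 529 + G + G*Q**2)
sqrt(y(1/(-56 - 582), v) - 420483) = sqrt((529 + 375 + 375*(1/(-56 - 582))**2) - 420483) = sqrt((529 + 375 + 375*(1/(-638))**2) - 420483) = sqrt((529 + 375 + 375*(-1/638)**2) - 420483) = sqrt((529 + 375 + 375*(1/407044)) - 420483) = sqrt((529 + 375 + 375/407044) - 420483) = sqrt(367968151/407044 - 420483) = sqrt(-170787114101/407044) = I*sqrt(170787114101)/638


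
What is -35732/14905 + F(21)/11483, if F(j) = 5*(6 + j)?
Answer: -408298381/171154115 ≈ -2.3856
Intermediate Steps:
F(j) = 30 + 5*j
-35732/14905 + F(21)/11483 = -35732/14905 + (30 + 5*21)/11483 = -35732*1/14905 + (30 + 105)*(1/11483) = -35732/14905 + 135*(1/11483) = -35732/14905 + 135/11483 = -408298381/171154115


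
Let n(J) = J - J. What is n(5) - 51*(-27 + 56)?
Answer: -1479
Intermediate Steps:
n(J) = 0
n(5) - 51*(-27 + 56) = 0 - 51*(-27 + 56) = 0 - 51*29 = 0 - 1479 = -1479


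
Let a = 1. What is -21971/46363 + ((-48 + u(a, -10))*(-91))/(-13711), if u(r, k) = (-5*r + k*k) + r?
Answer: -98730797/635683093 ≈ -0.15531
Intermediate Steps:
u(r, k) = k² - 4*r (u(r, k) = (-5*r + k²) + r = (k² - 5*r) + r = k² - 4*r)
-21971/46363 + ((-48 + u(a, -10))*(-91))/(-13711) = -21971/46363 + ((-48 + ((-10)² - 4*1))*(-91))/(-13711) = -21971*1/46363 + ((-48 + (100 - 4))*(-91))*(-1/13711) = -21971/46363 + ((-48 + 96)*(-91))*(-1/13711) = -21971/46363 + (48*(-91))*(-1/13711) = -21971/46363 - 4368*(-1/13711) = -21971/46363 + 4368/13711 = -98730797/635683093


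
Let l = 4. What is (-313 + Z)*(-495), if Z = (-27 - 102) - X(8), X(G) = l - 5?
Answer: 218295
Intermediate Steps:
X(G) = -1 (X(G) = 4 - 5 = -1)
Z = -128 (Z = (-27 - 102) - 1*(-1) = -129 + 1 = -128)
(-313 + Z)*(-495) = (-313 - 128)*(-495) = -441*(-495) = 218295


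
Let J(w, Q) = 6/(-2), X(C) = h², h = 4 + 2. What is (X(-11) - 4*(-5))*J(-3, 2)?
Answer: -168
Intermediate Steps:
h = 6
X(C) = 36 (X(C) = 6² = 36)
J(w, Q) = -3 (J(w, Q) = 6*(-½) = -3)
(X(-11) - 4*(-5))*J(-3, 2) = (36 - 4*(-5))*(-3) = (36 + 20)*(-3) = 56*(-3) = -168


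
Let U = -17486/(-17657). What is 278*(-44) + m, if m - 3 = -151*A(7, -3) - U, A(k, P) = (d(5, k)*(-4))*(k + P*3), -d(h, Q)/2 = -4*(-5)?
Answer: 637241301/17657 ≈ 36090.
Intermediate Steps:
d(h, Q) = -40 (d(h, Q) = -(-8)*(-5) = -2*20 = -40)
A(k, P) = 160*k + 480*P (A(k, P) = (-40*(-4))*(k + P*3) = 160*(k + 3*P) = 160*k + 480*P)
U = 17486/17657 (U = -17486*(-1/17657) = 17486/17657 ≈ 0.99032)
m = 853221725/17657 (m = 3 + (-151*(160*7 + 480*(-3)) - 1*17486/17657) = 3 + (-151*(1120 - 1440) - 17486/17657) = 3 + (-151*(-320) - 17486/17657) = 3 + (48320 - 17486/17657) = 3 + 853168754/17657 = 853221725/17657 ≈ 48322.)
278*(-44) + m = 278*(-44) + 853221725/17657 = -12232 + 853221725/17657 = 637241301/17657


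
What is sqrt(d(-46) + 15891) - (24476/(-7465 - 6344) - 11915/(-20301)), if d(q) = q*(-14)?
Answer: 110784347/93445503 + sqrt(16535) ≈ 129.77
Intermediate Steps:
d(q) = -14*q
sqrt(d(-46) + 15891) - (24476/(-7465 - 6344) - 11915/(-20301)) = sqrt(-14*(-46) + 15891) - (24476/(-7465 - 6344) - 11915/(-20301)) = sqrt(644 + 15891) - (24476/(-13809) - 11915*(-1/20301)) = sqrt(16535) - (24476*(-1/13809) + 11915/20301) = sqrt(16535) - (-24476/13809 + 11915/20301) = sqrt(16535) - 1*(-110784347/93445503) = sqrt(16535) + 110784347/93445503 = 110784347/93445503 + sqrt(16535)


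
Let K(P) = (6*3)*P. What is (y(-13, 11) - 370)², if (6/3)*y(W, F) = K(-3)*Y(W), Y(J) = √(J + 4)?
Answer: 130339 + 59940*I ≈ 1.3034e+5 + 59940.0*I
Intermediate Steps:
K(P) = 18*P
Y(J) = √(4 + J)
y(W, F) = -27*√(4 + W) (y(W, F) = ((18*(-3))*√(4 + W))/2 = (-54*√(4 + W))/2 = -27*√(4 + W))
(y(-13, 11) - 370)² = (-27*√(4 - 13) - 370)² = (-81*I - 370)² = (-370 - 81*I)²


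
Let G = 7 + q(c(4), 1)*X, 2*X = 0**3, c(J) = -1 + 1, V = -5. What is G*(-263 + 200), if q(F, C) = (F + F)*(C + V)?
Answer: -441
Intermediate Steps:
c(J) = 0
q(F, C) = 2*F*(-5 + C) (q(F, C) = (F + F)*(C - 5) = (2*F)*(-5 + C) = 2*F*(-5 + C))
X = 0 (X = (1/2)*0**3 = (1/2)*0 = 0)
G = 7 (G = 7 + (2*0*(-5 + 1))*0 = 7 + (2*0*(-4))*0 = 7 + 0*0 = 7 + 0 = 7)
G*(-263 + 200) = 7*(-263 + 200) = 7*(-63) = -441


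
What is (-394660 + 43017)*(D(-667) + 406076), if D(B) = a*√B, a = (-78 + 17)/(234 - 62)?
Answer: -142793782868 + 21450223*I*√667/172 ≈ -1.4279e+11 + 3.2208e+6*I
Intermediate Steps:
a = -61/172 ≈ -0.35465
D(B) = -61*√B/172
(-394660 + 43017)*(D(-667) + 406076) = (-394660 + 43017)*(-61*I*√667/172 + 406076) = -351643*(-61*I*√667/172 + 406076) = -351643*(406076 - 61*I*√667/172) = -142793782868 + 21450223*I*√667/172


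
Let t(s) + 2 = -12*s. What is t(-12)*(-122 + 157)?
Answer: 4970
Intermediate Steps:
t(s) = -2 - 12*s
t(-12)*(-122 + 157) = (-2 - 12*(-12))*(-122 + 157) = (-2 + 144)*35 = 142*35 = 4970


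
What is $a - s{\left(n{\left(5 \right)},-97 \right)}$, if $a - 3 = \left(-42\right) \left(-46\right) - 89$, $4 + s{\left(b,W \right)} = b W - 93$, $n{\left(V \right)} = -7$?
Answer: $1264$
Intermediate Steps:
$s{\left(b,W \right)} = -97 + W b$ ($s{\left(b,W \right)} = -4 + \left(b W - 93\right) = -4 + \left(W b - 93\right) = -4 + \left(-93 + W b\right) = -97 + W b$)
$a = 1846$ ($a = 3 - -1843 = 3 + \left(1932 - 89\right) = 3 + 1843 = 1846$)
$a - s{\left(n{\left(5 \right)},-97 \right)} = 1846 - \left(-97 - -679\right) = 1846 - \left(-97 + 679\right) = 1846 - 582 = 1264$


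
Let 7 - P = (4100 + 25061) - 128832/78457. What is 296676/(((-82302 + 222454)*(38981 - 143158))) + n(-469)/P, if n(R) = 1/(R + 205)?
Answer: -22249266489515777/1102022525473780732272 ≈ -2.0189e-5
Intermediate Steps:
n(R) = 1/(205 + R)
P = -2287206546/78457 (P = 7 - ((4100 + 25061) - 128832/78457) = 7 - (29161 - 128832*1/78457) = 7 - (29161 - 128832/78457) = 7 - 1*2287755745/78457 = 7 - 2287755745/78457 = -2287206546/78457 ≈ -29152.)
296676/(((-82302 + 222454)*(38981 - 143158))) + n(-469)/P = 296676/(((-82302 + 222454)*(38981 - 143158))) + 1/((205 - 469)*(-2287206546/78457)) = 296676/((140152*(-104177))) - 78457/2287206546/(-264) = 296676/(-14600614904) - 1/264*(-78457/2287206546) = 296676*(-1/14600614904) + 78457/603822528144 = -74169/3650153726 + 78457/603822528144 = -22249266489515777/1102022525473780732272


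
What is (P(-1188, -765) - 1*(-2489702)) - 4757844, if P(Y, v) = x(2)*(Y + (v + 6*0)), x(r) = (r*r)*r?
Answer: -2283766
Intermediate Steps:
x(r) = r³ (x(r) = r²*r = r³)
P(Y, v) = 8*Y + 8*v (P(Y, v) = 2³*(Y + (v + 6*0)) = 8*(Y + (v + 0)) = 8*(Y + v) = 8*Y + 8*v)
(P(-1188, -765) - 1*(-2489702)) - 4757844 = ((8*(-1188) + 8*(-765)) - 1*(-2489702)) - 4757844 = ((-9504 - 6120) + 2489702) - 4757844 = (-15624 + 2489702) - 4757844 = 2474078 - 4757844 = -2283766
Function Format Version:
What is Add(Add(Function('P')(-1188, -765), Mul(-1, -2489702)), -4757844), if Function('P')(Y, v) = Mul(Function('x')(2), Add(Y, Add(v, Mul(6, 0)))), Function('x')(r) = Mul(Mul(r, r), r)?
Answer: -2283766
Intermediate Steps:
Function('x')(r) = Pow(r, 3) (Function('x')(r) = Mul(Pow(r, 2), r) = Pow(r, 3))
Function('P')(Y, v) = Add(Mul(8, Y), Mul(8, v)) (Function('P')(Y, v) = Mul(Pow(2, 3), Add(Y, Add(v, Mul(6, 0)))) = Mul(8, Add(Y, Add(v, 0))) = Mul(8, Add(Y, v)) = Add(Mul(8, Y), Mul(8, v)))
Add(Add(Function('P')(-1188, -765), Mul(-1, -2489702)), -4757844) = Add(Add(Add(Mul(8, -1188), Mul(8, -765)), Mul(-1, -2489702)), -4757844) = Add(Add(Add(-9504, -6120), 2489702), -4757844) = Add(Add(-15624, 2489702), -4757844) = Add(2474078, -4757844) = -2283766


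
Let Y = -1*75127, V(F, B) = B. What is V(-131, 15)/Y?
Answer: -15/75127 ≈ -0.00019966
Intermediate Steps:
Y = -75127
V(-131, 15)/Y = 15/(-75127) = 15*(-1/75127) = -15/75127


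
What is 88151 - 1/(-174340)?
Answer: 15368245341/174340 ≈ 88151.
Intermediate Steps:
88151 - 1/(-174340) = 88151 - 1*(-1/174340) = 88151 + 1/174340 = 15368245341/174340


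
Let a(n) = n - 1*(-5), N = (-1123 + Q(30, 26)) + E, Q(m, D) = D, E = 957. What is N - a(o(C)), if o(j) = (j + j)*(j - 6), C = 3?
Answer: -127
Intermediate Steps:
o(j) = 2*j*(-6 + j) (o(j) = (2*j)*(-6 + j) = 2*j*(-6 + j))
N = -140 (N = (-1123 + 26) + 957 = -1097 + 957 = -140)
a(n) = 5 + n (a(n) = n + 5 = 5 + n)
N - a(o(C)) = -140 - (5 + 2*3*(-6 + 3)) = -140 - (5 + 2*3*(-3)) = -140 - (5 - 18) = -140 - 1*(-13) = -140 + 13 = -127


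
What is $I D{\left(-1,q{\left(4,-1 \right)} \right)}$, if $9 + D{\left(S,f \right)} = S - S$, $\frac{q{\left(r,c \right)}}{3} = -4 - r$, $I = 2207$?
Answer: $-19863$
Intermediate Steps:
$q{\left(r,c \right)} = -12 - 3 r$ ($q{\left(r,c \right)} = 3 \left(-4 - r\right) = -12 - 3 r$)
$D{\left(S,f \right)} = -9$ ($D{\left(S,f \right)} = -9 + \left(S - S\right) = -9 + 0 = -9$)
$I D{\left(-1,q{\left(4,-1 \right)} \right)} = 2207 \left(-9\right) = -19863$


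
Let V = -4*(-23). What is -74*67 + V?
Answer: -4866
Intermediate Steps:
V = 92
-74*67 + V = -74*67 + 92 = -4958 + 92 = -4866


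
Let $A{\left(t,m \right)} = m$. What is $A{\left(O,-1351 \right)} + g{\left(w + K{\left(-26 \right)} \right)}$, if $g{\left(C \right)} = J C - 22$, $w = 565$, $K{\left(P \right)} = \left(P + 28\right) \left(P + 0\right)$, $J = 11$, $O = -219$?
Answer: $4270$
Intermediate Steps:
$K{\left(P \right)} = P \left(28 + P\right)$ ($K{\left(P \right)} = \left(28 + P\right) P = P \left(28 + P\right)$)
$g{\left(C \right)} = -22 + 11 C$ ($g{\left(C \right)} = 11 C - 22 = -22 + 11 C$)
$A{\left(O,-1351 \right)} + g{\left(w + K{\left(-26 \right)} \right)} = -1351 - \left(22 - 11 \left(565 - 26 \left(28 - 26\right)\right)\right) = -1351 - \left(22 - 11 \left(565 - 52\right)\right) = -1351 + \left(-22 + 11 \cdot 513\right) = -1351 + \left(-22 + 5643\right) = -1351 + 5621 = 4270$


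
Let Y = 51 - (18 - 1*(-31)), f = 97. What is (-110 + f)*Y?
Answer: -26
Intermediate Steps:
Y = 2 (Y = 51 - (18 + 31) = 51 - 1*49 = 51 - 49 = 2)
(-110 + f)*Y = (-110 + 97)*2 = -13*2 = -26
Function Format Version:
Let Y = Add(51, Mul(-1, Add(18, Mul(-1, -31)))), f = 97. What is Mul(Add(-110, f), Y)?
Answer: -26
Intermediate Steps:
Y = 2 (Y = Add(51, Mul(-1, Add(18, 31))) = Add(51, Mul(-1, 49)) = Add(51, -49) = 2)
Mul(Add(-110, f), Y) = Mul(Add(-110, 97), 2) = Mul(-13, 2) = -26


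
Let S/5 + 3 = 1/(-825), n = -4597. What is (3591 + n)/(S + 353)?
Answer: -165990/55769 ≈ -2.9764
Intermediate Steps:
S = -2476/165 (S = -15 + 5/(-825) = -15 + 5*(-1/825) = -15 - 1/165 = -2476/165 ≈ -15.006)
(3591 + n)/(S + 353) = (3591 - 4597)/(-2476/165 + 353) = -1006/55769/165 = -1006*165/55769 = -165990/55769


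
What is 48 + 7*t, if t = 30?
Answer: 258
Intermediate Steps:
48 + 7*t = 48 + 7*30 = 48 + 210 = 258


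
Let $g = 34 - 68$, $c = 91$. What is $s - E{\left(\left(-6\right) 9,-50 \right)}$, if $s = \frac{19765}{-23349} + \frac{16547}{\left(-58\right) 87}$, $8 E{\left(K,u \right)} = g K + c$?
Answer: $- \frac{38487672967}{157092072} \approx -245.0$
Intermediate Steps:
$g = -34$
$E{\left(K,u \right)} = \frac{91}{8} - \frac{17 K}{4}$ ($E{\left(K,u \right)} = \frac{- 34 K + 91}{8} = \frac{91 - 34 K}{8} = \frac{91}{8} - \frac{17 K}{4}$)
$s = - \frac{162030031}{39273018}$ ($s = 19765 \left(- \frac{1}{23349}\right) + \frac{16547}{-5046} = - \frac{19765}{23349} + 16547 \left(- \frac{1}{5046}\right) = - \frac{19765}{23349} - \frac{16547}{5046} = - \frac{162030031}{39273018} \approx -4.1257$)
$s - E{\left(\left(-6\right) 9,-50 \right)} = - \frac{162030031}{39273018} - \left(\frac{91}{8} - \frac{17 \left(\left(-6\right) 9\right)}{4}\right) = - \frac{162030031}{39273018} - \left(\frac{91}{8} - - \frac{459}{2}\right) = - \frac{162030031}{39273018} - \left(\frac{91}{8} + \frac{459}{2}\right) = - \frac{162030031}{39273018} - \frac{1927}{8} = - \frac{38487672967}{157092072}$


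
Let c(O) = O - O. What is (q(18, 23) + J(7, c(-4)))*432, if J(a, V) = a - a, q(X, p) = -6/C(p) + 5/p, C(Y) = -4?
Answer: 17064/23 ≈ 741.91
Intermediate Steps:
q(X, p) = 3/2 + 5/p (q(X, p) = -6/(-4) + 5/p = -6*(-¼) + 5/p = 3/2 + 5/p)
c(O) = 0
J(a, V) = 0
(q(18, 23) + J(7, c(-4)))*432 = ((3/2 + 5/23) + 0)*432 = (79/46 + 0)*432 = (79/46)*432 = 17064/23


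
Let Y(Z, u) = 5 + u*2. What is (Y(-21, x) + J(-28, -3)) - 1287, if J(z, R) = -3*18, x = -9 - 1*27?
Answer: -1408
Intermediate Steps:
x = -36 (x = -9 - 27 = -36)
J(z, R) = -54
Y(Z, u) = 5 + 2*u
(Y(-21, x) + J(-28, -3)) - 1287 = ((5 + 2*(-36)) - 54) - 1287 = ((5 - 72) - 54) - 1287 = (-67 - 54) - 1287 = -121 - 1287 = -1408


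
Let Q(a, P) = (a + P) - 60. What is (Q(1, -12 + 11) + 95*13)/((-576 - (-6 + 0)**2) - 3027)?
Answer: -1175/3639 ≈ -0.32289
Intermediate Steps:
Q(a, P) = -60 + P + a (Q(a, P) = (P + a) - 60 = -60 + P + a)
(Q(1, -12 + 11) + 95*13)/((-576 - (-6 + 0)**2) - 3027) = ((-60 + (-12 + 11) + 1) + 95*13)/((-576 - (-6 + 0)**2) - 3027) = ((-60 - 1 + 1) + 1235)/((-576 - 1*(-6)**2) - 3027) = (-60 + 1235)/((-576 - 1*36) - 3027) = 1175/((-576 - 36) - 3027) = 1175/(-612 - 3027) = 1175/(-3639) = 1175*(-1/3639) = -1175/3639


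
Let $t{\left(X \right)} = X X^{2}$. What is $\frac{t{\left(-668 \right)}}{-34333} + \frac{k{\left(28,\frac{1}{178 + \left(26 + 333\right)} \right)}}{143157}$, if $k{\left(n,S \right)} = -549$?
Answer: $\frac{14223960238469}{1638336427} \approx 8682.0$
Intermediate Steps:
$t{\left(X \right)} = X^{3}$
$\frac{t{\left(-668 \right)}}{-34333} + \frac{k{\left(28,\frac{1}{178 + \left(26 + 333\right)} \right)}}{143157} = \frac{\left(-668\right)^{3}}{-34333} - \frac{549}{143157} = \left(-298077632\right) \left(- \frac{1}{34333}\right) - \frac{183}{47719} = \frac{298077632}{34333} - \frac{183}{47719} = \frac{14223960238469}{1638336427}$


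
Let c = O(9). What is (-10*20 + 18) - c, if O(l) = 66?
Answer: -248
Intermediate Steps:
c = 66
(-10*20 + 18) - c = (-10*20 + 18) - 1*66 = (-200 + 18) - 66 = -182 - 66 = -248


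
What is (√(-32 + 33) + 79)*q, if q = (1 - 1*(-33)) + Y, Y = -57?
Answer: -1840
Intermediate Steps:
q = -23 (q = (1 - 1*(-33)) - 57 = (1 + 33) - 57 = 34 - 57 = -23)
(√(-32 + 33) + 79)*q = (√(-32 + 33) + 79)*(-23) = (√1 + 79)*(-23) = (1 + 79)*(-23) = 80*(-23) = -1840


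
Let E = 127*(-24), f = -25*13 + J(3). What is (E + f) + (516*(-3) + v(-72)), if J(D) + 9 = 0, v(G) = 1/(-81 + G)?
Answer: -754291/153 ≈ -4930.0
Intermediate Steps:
J(D) = -9 (J(D) = -9 + 0 = -9)
f = -334 (f = -25*13 - 9 = -325 - 9 = -334)
E = -3048
(E + f) + (516*(-3) + v(-72)) = (-3048 - 334) + (516*(-3) + 1/(-81 - 72)) = -3382 + (-1548 + 1/(-153)) = -3382 + (-1548 - 1/153) = -3382 - 236845/153 = -754291/153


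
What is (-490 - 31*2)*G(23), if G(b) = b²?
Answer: -292008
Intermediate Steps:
(-490 - 31*2)*G(23) = (-490 - 31*2)*23² = (-490 - 62)*529 = -552*529 = -292008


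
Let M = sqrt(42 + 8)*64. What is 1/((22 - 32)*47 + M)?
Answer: -47/1610 - 16*sqrt(2)/805 ≈ -0.057301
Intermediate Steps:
M = 320*sqrt(2) (M = sqrt(50)*64 = (5*sqrt(2))*64 = 320*sqrt(2) ≈ 452.55)
1/((22 - 32)*47 + M) = 1/((22 - 32)*47 + 320*sqrt(2)) = 1/(-10*47 + 320*sqrt(2)) = 1/(-470 + 320*sqrt(2))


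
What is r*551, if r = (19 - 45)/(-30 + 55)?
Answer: -14326/25 ≈ -573.04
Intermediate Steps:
r = -26/25 ≈ -1.0400
r*551 = -26/25*551 = -14326/25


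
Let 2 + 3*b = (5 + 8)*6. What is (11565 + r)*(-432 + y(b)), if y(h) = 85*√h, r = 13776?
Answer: -10947312 + 1435990*√57 ≈ -1.0583e+5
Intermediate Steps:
b = 76/3 (b = -⅔ + ((5 + 8)*6)/3 = -⅔ + (13*6)/3 = -⅔ + (⅓)*78 = -⅔ + 26 = 76/3 ≈ 25.333)
(11565 + r)*(-432 + y(b)) = (11565 + 13776)*(-432 + 85*√(76/3)) = 25341*(-432 + 85*(2*√57/3)) = 25341*(-432 + 170*√57/3) = -10947312 + 1435990*√57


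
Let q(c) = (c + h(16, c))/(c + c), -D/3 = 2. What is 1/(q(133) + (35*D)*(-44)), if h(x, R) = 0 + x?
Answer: 266/2457989 ≈ 0.00010822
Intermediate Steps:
h(x, R) = x
D = -6 (D = -3*2 = -6)
q(c) = (16 + c)/(2*c) (q(c) = (c + 16)/(c + c) = (16 + c)/((2*c)) = (16 + c)*(1/(2*c)) = (16 + c)/(2*c))
1/(q(133) + (35*D)*(-44)) = 1/((½)*(16 + 133)/133 + (35*(-6))*(-44)) = 1/((½)*(1/133)*149 - 210*(-44)) = 1/(149/266 + 9240) = 1/(2457989/266) = 266/2457989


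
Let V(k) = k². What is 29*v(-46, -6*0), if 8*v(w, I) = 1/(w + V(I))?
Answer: -29/368 ≈ -0.078804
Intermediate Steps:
v(w, I) = 1/(8*(w + I²))
29*v(-46, -6*0) = 29*(1/(8*(-46 + (-6*0)²))) = 29*(1/(8*(-46 + 0²))) = 29*(1/(8*(-46 + 0))) = 29*((⅛)/(-46)) = 29*((⅛)*(-1/46)) = 29*(-1/368) = -29/368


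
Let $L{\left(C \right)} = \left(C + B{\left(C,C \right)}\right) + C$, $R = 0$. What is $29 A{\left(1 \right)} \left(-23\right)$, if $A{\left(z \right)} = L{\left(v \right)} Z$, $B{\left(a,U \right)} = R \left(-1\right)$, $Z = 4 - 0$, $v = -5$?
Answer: $26680$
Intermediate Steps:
$Z = 4$ ($Z = 4 + 0 = 4$)
$B{\left(a,U \right)} = 0$ ($B{\left(a,U \right)} = 0 \left(-1\right) = 0$)
$L{\left(C \right)} = 2 C$ ($L{\left(C \right)} = \left(C + 0\right) + C = C + C = 2 C$)
$A{\left(z \right)} = -40$ ($A{\left(z \right)} = 2 \left(-5\right) 4 = \left(-10\right) 4 = -40$)
$29 A{\left(1 \right)} \left(-23\right) = 29 \left(-40\right) \left(-23\right) = \left(-1160\right) \left(-23\right) = 26680$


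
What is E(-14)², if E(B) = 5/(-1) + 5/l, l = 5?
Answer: 16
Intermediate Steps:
E(B) = -4 (E(B) = 5/(-1) + 5/5 = 5*(-1) + 5*(⅕) = -5 + 1 = -4)
E(-14)² = (-4)² = 16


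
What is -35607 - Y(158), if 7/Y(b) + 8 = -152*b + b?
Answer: -849796655/23866 ≈ -35607.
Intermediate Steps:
Y(b) = 7/(-8 - 151*b) (Y(b) = 7/(-8 + (-152*b + b)) = 7/(-8 - 151*b))
-35607 - Y(158) = -35607 - (-7)/(8 + 151*158) = -35607 - (-7)/(8 + 23858) = -35607 - (-7)/23866 = -35607 - 1*(-7/23866) = -35607 + 7/23866 = -849796655/23866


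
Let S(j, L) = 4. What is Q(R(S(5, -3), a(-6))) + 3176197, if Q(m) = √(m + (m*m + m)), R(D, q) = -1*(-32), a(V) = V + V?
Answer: 3176197 + 8*√17 ≈ 3.1762e+6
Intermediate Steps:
a(V) = 2*V
R(D, q) = 32
Q(m) = √(m² + 2*m) (Q(m) = √(m + (m² + m)) = √(m + (m + m²)) = √(m² + 2*m))
Q(R(S(5, -3), a(-6))) + 3176197 = √(32*(2 + 32)) + 3176197 = √(32*34) + 3176197 = √1088 + 3176197 = 8*√17 + 3176197 = 3176197 + 8*√17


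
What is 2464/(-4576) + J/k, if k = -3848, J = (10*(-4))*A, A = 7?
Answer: -224/481 ≈ -0.46570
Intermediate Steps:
J = -280 (J = (10*(-4))*7 = -40*7 = -280)
2464/(-4576) + J/k = 2464/(-4576) - 280/(-3848) = 2464*(-1/4576) - 280*(-1/3848) = -7/13 + 35/481 = -224/481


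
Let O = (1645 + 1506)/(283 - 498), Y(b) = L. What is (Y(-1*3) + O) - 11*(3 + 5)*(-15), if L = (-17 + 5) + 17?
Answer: 281724/215 ≈ 1310.3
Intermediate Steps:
L = 5 (L = -12 + 17 = 5)
Y(b) = 5
O = -3151/215 (O = 3151/(-215) = 3151*(-1/215) = -3151/215 ≈ -14.656)
(Y(-1*3) + O) - 11*(3 + 5)*(-15) = (5 - 3151/215) - 11*(3 + 5)*(-15) = -2076/215 - 11*8*(-15) = -2076/215 - 88*(-15) = -2076/215 + 1320 = 281724/215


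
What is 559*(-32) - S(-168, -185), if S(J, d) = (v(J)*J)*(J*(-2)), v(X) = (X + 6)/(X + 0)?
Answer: 36544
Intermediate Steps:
v(X) = (6 + X)/X
S(J, d) = -2*J*(6 + J) (S(J, d) = (((6 + J)/J)*J)*(J*(-2)) = (6 + J)*(-2*J) = -2*J*(6 + J))
559*(-32) - S(-168, -185) = 559*(-32) - (-2)*(-168)*(6 - 168) = -17888 - (-2)*(-168)*(-162) = -17888 - 1*(-54432) = -17888 + 54432 = 36544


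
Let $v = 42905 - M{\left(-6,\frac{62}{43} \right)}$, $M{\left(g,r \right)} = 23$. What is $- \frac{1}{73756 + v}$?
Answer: $- \frac{1}{116638} \approx -8.5735 \cdot 10^{-6}$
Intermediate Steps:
$v = 42882$ ($v = 42905 - 23 = 42882$)
$- \frac{1}{73756 + v} = - \frac{1}{73756 + 42882} = - \frac{1}{116638}$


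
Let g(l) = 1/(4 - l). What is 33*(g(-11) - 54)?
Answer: -8899/5 ≈ -1779.8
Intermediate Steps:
33*(g(-11) - 54) = 33*(-1/(-4 - 11) - 54) = 33*(-1/(-15) - 54) = 33*(-1*(-1/15) - 54) = 33*(1/15 - 54) = 33*(-809/15) = -8899/5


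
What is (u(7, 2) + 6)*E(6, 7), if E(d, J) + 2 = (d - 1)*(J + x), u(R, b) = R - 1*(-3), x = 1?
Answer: 608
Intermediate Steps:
u(R, b) = 3 + R (u(R, b) = R + 3 = 3 + R)
E(d, J) = -2 + (1 + J)*(-1 + d) (E(d, J) = -2 + (d - 1)*(J + 1) = -2 + (-1 + d)*(1 + J) = -2 + (1 + J)*(-1 + d))
(u(7, 2) + 6)*E(6, 7) = ((3 + 7) + 6)*(-3 + 6 - 1*7 + 7*6) = (10 + 6)*(-3 + 6 - 7 + 42) = 16*38 = 608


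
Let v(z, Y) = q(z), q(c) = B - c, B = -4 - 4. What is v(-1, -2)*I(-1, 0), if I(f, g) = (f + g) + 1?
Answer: 0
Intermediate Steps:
B = -8
q(c) = -8 - c
I(f, g) = 1 + f + g
v(z, Y) = -8 - z
v(-1, -2)*I(-1, 0) = (-8 - 1*(-1))*(1 - 1 + 0) = (-8 + 1)*0 = -7*0 = 0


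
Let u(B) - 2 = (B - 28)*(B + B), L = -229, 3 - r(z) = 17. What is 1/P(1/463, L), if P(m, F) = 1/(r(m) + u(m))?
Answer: -2598354/214369 ≈ -12.121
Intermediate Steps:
r(z) = -14 (r(z) = 3 - 1*17 = 3 - 17 = -14)
u(B) = 2 + 2*B*(-28 + B) (u(B) = 2 + (B - 28)*(B + B) = 2 + (-28 + B)*(2*B) = 2 + 2*B*(-28 + B))
P(m, F) = 1/(-12 - 56*m + 2*m²) (P(m, F) = 1/(-14 + (2 - 56*m + 2*m²)) = 1/(-12 - 56*m + 2*m²))
1/P(1/463, L) = 1/(1/(2*(-6 + (1/463)² - 28/463))) = 1/(1/(2*(-6 + (1/463)² - 28*1/463))) = 1/(1/(2*(-6 + 1/214369 - 28/463))) = 1/(1/(2*(-1299177/214369))) = 1/((½)*(-214369/1299177)) = 1/(-214369/2598354) = -2598354/214369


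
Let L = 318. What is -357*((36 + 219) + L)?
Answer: -204561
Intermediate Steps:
-357*((36 + 219) + L) = -357*((36 + 219) + 318) = -357*(255 + 318) = -357*573 = -204561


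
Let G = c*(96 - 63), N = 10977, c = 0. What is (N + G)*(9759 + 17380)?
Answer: 297904803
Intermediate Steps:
G = 0 (G = 0*(96 - 63) = 0*33 = 0)
(N + G)*(9759 + 17380) = (10977 + 0)*(9759 + 17380) = 10977*27139 = 297904803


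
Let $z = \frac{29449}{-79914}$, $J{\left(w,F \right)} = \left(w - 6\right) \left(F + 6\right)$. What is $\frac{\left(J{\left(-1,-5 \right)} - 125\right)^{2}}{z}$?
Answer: $- \frac{1392421536}{29449} \approx -47283.0$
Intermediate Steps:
$J{\left(w,F \right)} = \left(-6 + w\right) \left(6 + F\right)$
$z = - \frac{29449}{79914}$ ($z = 29449 \left(- \frac{1}{79914}\right) = - \frac{29449}{79914} \approx -0.36851$)
$\frac{\left(J{\left(-1,-5 \right)} - 125\right)^{2}}{z} = \frac{\left(\left(-36 - -30 + 6 \left(-1\right) - -5\right) - 125\right)^{2}}{- \frac{29449}{79914}} = \left(\left(-36 + 30 - 6 + 5\right) - 125\right)^{2} \left(- \frac{79914}{29449}\right) = \left(-7 - 125\right)^{2} \left(- \frac{79914}{29449}\right) = \left(-132\right)^{2} \left(- \frac{79914}{29449}\right) = 17424 \left(- \frac{79914}{29449}\right) = - \frac{1392421536}{29449}$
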